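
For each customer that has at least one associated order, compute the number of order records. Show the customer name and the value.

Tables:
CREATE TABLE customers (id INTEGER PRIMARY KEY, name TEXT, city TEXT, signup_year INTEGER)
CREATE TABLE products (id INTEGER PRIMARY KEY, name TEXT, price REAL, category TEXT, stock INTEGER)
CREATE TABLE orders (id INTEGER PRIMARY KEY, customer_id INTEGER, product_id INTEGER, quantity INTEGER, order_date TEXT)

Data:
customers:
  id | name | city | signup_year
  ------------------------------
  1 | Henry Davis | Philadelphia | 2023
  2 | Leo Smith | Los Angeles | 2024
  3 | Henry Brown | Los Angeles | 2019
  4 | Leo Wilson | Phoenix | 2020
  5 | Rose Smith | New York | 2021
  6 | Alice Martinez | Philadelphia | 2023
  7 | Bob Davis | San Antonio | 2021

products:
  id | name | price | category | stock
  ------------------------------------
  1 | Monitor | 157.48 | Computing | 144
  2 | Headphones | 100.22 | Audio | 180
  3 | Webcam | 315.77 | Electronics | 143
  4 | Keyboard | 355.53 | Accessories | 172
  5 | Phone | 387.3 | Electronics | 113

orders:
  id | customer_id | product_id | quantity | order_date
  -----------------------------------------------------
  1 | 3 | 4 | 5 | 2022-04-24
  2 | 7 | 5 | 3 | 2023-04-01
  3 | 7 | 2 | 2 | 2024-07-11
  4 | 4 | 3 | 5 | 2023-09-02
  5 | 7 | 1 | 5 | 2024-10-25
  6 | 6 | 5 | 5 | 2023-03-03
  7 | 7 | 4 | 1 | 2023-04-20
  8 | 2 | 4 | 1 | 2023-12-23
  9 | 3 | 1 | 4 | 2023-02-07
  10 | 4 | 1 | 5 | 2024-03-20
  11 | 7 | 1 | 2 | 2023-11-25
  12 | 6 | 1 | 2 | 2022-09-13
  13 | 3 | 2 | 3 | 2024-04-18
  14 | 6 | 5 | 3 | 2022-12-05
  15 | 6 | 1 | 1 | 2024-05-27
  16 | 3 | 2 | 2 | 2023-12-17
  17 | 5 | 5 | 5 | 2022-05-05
SELECT p.name, COUNT(*) AS n FROM orders c JOIN customers p ON c.customer_id = p.id GROUP BY p.id, p.name

Execution result:
name | n
Leo Smith | 1
Henry Brown | 4
Leo Wilson | 2
Rose Smith | 1
Alice Martinez | 4
Bob Davis | 5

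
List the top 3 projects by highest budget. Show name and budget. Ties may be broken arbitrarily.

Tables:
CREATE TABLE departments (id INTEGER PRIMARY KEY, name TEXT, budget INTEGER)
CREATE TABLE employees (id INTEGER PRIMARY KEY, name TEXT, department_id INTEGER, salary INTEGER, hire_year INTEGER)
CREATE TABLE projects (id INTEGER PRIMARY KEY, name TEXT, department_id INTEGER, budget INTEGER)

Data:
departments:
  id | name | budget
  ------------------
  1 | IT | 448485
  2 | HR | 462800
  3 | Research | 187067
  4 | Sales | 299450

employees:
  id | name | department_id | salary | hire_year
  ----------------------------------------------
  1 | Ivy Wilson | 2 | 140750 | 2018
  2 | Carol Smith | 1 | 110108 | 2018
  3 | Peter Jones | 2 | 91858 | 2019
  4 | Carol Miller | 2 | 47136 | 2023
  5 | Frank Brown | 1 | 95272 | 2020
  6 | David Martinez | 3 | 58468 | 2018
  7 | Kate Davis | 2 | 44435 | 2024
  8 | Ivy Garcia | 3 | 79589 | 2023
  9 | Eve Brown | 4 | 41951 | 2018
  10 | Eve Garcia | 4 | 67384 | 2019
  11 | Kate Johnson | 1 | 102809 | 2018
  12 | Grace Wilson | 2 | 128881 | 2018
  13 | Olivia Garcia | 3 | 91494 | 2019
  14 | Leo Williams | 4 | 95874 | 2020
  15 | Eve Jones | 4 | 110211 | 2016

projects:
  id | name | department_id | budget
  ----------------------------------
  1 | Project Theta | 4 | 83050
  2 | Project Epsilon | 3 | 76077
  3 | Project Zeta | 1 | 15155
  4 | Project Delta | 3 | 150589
SELECT name, budget FROM projects ORDER BY budget DESC LIMIT 3

Execution result:
name | budget
Project Delta | 150589
Project Theta | 83050
Project Epsilon | 76077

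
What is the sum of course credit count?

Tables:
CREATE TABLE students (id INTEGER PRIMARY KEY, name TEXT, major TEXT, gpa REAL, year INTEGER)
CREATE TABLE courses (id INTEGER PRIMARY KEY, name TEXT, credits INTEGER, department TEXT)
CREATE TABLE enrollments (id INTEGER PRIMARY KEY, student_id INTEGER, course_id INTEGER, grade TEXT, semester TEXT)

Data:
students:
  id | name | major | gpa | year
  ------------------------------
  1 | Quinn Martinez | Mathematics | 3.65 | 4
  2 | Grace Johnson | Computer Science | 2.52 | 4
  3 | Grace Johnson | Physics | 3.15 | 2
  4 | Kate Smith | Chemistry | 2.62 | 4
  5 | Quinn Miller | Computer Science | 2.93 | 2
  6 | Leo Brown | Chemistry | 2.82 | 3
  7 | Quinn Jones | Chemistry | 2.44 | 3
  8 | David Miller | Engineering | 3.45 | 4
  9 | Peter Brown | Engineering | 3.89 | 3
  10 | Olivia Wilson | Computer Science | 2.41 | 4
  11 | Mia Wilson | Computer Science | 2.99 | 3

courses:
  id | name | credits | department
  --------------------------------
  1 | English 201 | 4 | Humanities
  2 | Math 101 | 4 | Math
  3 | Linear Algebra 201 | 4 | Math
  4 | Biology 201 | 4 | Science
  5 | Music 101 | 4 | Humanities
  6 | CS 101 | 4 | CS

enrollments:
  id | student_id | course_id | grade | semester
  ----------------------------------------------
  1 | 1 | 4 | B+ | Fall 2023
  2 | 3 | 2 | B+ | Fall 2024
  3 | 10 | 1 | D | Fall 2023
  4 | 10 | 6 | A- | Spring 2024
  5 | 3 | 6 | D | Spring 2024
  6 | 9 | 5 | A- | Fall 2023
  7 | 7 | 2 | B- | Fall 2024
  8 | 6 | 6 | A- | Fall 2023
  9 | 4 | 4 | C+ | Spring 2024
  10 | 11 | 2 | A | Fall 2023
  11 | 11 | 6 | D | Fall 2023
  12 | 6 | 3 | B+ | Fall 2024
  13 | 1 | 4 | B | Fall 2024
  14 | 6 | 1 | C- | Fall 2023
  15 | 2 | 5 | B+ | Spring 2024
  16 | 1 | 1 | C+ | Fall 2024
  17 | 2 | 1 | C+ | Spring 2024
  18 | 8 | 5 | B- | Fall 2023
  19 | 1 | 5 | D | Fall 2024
SELECT SUM(credits) FROM courses

Execution result:
24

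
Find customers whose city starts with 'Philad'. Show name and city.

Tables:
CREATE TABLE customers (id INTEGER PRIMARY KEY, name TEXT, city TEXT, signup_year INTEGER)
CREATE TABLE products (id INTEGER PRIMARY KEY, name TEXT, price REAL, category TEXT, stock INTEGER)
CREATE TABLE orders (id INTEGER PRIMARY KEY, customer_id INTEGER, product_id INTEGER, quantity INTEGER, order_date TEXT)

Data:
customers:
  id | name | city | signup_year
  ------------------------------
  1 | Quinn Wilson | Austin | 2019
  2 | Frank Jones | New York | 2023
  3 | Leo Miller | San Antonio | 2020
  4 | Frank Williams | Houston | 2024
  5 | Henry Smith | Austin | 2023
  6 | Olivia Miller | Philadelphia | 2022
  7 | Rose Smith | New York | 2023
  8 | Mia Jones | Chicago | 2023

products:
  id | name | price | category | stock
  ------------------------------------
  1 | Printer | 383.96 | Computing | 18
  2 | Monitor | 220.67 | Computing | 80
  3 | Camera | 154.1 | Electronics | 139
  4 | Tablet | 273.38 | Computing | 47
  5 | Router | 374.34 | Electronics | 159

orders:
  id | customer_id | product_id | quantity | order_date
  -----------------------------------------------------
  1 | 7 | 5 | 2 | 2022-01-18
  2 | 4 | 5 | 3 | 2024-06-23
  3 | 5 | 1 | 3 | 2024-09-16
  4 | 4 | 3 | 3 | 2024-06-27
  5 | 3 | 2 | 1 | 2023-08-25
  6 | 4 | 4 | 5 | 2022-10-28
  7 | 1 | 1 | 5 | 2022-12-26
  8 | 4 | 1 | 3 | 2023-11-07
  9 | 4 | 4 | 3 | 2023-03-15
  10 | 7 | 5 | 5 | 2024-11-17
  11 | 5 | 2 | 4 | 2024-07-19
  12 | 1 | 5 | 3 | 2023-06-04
SELECT name, city FROM customers WHERE city LIKE 'Philad%'

Execution result:
name | city
Olivia Miller | Philadelphia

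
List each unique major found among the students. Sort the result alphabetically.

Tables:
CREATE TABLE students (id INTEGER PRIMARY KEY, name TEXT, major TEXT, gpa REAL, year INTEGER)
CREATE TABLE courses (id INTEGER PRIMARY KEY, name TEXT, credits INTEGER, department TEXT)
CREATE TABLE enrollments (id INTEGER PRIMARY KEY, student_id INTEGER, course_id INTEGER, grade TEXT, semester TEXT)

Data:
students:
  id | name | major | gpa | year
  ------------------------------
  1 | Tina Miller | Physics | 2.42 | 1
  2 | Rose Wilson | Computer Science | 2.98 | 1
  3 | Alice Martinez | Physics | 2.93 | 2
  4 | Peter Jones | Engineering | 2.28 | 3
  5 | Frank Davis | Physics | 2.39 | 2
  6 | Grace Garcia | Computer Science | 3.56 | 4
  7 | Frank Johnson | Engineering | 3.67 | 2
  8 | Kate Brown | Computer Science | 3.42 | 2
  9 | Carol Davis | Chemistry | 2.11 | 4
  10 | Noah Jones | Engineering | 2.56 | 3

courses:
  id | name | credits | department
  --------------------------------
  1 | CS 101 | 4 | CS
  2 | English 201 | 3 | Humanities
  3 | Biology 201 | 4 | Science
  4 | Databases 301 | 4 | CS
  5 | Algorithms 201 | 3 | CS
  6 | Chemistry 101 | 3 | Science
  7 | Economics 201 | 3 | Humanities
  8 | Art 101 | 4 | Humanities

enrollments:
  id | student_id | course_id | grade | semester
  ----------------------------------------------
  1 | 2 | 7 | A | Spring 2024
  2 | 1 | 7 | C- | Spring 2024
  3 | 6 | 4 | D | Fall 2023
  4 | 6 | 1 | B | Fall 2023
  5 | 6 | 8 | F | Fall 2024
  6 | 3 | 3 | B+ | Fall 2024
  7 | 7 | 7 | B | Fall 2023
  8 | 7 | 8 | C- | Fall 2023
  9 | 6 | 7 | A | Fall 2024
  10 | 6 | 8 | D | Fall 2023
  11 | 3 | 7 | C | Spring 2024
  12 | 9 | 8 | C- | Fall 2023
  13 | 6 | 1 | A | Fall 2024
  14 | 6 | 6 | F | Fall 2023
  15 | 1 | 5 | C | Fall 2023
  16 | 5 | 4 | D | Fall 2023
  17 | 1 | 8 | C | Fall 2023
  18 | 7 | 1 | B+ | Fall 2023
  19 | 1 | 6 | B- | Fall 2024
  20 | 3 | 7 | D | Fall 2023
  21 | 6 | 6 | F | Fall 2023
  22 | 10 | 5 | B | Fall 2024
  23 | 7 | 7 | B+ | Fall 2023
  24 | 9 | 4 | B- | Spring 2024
SELECT DISTINCT major FROM students ORDER BY major

Execution result:
major
Chemistry
Computer Science
Engineering
Physics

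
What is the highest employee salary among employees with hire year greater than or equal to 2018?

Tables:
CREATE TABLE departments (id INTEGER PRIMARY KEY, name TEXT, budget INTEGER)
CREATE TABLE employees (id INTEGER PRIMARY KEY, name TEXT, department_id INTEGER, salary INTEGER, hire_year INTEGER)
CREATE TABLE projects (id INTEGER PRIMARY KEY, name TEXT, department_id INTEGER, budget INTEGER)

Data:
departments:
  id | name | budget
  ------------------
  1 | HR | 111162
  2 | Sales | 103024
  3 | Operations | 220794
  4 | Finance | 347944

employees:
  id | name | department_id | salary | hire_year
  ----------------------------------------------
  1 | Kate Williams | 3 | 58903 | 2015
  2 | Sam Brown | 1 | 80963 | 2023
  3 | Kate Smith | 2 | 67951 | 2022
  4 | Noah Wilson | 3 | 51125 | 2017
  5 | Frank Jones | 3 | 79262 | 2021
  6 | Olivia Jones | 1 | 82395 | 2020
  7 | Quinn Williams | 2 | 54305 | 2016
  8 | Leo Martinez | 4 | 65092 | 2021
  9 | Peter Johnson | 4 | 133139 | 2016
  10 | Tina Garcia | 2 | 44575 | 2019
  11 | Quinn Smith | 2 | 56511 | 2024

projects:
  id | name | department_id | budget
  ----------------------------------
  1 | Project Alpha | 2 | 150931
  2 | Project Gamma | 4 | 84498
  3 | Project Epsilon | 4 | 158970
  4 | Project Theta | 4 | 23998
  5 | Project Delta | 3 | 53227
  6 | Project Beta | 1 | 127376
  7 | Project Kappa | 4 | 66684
SELECT MAX(salary) FROM employees WHERE hire_year >= 2018

Execution result:
82395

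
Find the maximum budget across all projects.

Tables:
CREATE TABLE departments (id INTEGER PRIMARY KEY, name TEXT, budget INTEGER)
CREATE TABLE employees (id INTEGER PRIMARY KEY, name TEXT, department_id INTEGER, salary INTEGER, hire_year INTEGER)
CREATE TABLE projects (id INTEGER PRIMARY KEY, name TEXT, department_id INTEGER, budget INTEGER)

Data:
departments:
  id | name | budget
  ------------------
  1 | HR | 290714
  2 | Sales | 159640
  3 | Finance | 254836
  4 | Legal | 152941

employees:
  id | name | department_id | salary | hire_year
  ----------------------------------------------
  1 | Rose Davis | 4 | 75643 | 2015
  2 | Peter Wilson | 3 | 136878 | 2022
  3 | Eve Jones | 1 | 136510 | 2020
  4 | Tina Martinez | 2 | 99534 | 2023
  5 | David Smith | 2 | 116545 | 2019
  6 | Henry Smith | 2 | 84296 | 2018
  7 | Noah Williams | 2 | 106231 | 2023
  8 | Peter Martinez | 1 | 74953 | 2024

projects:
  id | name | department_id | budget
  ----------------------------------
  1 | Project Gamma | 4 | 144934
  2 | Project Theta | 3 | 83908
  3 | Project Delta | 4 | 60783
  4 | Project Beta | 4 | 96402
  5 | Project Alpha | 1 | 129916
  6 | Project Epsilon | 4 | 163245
SELECT MAX(budget) FROM projects

Execution result:
163245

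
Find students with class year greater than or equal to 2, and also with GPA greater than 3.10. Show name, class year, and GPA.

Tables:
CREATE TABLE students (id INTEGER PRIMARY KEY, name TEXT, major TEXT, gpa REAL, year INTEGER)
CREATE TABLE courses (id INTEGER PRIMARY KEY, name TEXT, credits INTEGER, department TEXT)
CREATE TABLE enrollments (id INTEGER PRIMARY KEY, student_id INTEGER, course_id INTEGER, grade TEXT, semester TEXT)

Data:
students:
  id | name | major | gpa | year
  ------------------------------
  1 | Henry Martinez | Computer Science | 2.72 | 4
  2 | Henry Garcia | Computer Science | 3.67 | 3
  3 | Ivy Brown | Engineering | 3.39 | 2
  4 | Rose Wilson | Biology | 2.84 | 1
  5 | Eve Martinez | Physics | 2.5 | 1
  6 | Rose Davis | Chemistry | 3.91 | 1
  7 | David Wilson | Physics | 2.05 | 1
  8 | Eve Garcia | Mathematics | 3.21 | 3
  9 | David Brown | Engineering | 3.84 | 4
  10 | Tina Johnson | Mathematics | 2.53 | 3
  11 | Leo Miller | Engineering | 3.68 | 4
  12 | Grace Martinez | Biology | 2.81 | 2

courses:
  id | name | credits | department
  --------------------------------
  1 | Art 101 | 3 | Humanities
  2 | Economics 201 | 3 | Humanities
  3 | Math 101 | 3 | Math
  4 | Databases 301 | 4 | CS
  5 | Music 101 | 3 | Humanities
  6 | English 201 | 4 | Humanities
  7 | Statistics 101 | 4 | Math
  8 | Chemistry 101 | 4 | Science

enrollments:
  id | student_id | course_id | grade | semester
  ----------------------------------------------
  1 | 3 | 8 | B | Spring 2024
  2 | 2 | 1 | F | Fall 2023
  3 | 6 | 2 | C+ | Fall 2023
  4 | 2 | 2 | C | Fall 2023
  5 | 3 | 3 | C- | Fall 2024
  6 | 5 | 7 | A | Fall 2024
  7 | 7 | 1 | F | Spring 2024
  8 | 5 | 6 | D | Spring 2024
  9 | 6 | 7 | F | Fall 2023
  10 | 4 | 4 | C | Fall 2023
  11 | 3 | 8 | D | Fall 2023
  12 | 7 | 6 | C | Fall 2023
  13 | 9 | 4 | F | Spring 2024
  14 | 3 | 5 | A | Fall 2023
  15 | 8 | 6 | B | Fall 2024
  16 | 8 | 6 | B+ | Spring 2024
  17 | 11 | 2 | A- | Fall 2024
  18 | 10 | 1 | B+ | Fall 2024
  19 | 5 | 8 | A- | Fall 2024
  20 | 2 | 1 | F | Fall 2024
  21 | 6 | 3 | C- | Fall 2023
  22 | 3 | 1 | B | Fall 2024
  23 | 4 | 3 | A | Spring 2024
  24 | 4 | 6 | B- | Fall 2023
SELECT name, year, gpa FROM students WHERE year >= 2 AND gpa > 3.1

Execution result:
name | year | gpa
Henry Garcia | 3 | 3.67
Ivy Brown | 2 | 3.39
Eve Garcia | 3 | 3.21
David Brown | 4 | 3.84
Leo Miller | 4 | 3.68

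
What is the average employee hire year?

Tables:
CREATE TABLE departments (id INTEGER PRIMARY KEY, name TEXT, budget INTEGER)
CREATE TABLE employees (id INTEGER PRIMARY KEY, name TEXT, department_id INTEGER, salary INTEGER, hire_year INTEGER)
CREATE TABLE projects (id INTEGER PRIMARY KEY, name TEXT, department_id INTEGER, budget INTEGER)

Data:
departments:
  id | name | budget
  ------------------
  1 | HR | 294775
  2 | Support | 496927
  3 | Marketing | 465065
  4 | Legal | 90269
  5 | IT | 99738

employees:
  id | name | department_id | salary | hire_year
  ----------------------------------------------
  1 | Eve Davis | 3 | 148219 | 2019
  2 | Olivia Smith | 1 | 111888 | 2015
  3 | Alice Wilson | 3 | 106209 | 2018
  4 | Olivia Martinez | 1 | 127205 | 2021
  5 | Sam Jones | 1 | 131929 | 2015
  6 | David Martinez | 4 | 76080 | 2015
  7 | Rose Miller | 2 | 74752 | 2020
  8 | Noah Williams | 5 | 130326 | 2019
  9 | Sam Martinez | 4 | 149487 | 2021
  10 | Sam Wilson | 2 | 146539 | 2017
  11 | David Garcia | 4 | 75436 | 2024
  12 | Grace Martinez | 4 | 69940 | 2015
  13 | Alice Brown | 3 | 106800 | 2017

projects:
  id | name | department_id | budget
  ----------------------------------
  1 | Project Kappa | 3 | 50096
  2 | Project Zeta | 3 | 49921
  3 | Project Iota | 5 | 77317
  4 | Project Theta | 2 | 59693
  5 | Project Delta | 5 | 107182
SELECT AVG(hire_year) FROM employees

Execution result:
2018.15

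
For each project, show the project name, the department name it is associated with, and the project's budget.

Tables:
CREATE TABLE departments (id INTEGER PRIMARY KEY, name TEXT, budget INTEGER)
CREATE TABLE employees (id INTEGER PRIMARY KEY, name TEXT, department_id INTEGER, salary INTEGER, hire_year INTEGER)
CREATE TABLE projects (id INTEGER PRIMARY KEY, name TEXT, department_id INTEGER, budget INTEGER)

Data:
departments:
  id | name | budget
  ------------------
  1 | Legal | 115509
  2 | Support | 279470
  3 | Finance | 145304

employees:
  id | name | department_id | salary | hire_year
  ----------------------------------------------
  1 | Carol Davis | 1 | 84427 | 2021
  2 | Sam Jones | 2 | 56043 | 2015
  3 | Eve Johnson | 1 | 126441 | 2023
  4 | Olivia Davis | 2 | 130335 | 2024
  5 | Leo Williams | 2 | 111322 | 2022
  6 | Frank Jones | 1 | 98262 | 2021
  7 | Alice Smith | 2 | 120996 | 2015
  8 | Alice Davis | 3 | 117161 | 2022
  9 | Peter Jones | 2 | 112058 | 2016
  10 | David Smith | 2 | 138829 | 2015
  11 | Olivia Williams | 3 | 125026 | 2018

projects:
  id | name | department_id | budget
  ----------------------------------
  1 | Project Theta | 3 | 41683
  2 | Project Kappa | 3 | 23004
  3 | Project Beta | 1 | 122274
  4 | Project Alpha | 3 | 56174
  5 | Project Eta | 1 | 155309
SELECT c.name, p.name AS department, c.budget FROM projects c JOIN departments p ON c.department_id = p.id

Execution result:
name | department | budget
Project Theta | Finance | 41683
Project Kappa | Finance | 23004
Project Beta | Legal | 122274
Project Alpha | Finance | 56174
Project Eta | Legal | 155309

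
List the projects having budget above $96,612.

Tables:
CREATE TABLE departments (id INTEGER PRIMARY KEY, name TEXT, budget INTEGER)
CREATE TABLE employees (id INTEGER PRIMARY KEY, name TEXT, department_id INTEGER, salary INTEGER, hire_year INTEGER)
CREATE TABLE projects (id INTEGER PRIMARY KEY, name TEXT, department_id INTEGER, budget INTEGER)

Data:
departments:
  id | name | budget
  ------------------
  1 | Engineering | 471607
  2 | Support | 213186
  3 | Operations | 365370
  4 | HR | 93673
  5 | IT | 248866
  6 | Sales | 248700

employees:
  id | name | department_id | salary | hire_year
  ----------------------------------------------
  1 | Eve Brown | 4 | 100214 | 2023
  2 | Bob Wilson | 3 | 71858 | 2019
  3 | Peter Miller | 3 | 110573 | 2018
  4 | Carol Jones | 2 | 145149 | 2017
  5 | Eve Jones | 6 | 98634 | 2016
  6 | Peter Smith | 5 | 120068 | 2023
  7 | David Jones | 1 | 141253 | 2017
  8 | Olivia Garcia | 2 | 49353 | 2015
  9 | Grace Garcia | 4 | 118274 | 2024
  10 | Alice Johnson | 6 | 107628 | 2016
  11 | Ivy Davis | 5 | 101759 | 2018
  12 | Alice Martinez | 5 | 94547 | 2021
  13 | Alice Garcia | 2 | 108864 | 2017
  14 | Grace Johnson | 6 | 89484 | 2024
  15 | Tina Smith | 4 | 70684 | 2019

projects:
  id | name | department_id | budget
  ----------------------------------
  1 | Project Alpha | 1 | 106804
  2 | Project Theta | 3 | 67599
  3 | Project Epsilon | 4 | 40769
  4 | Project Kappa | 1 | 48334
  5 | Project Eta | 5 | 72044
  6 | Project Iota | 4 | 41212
SELECT name, budget FROM projects WHERE budget > 96612

Execution result:
name | budget
Project Alpha | 106804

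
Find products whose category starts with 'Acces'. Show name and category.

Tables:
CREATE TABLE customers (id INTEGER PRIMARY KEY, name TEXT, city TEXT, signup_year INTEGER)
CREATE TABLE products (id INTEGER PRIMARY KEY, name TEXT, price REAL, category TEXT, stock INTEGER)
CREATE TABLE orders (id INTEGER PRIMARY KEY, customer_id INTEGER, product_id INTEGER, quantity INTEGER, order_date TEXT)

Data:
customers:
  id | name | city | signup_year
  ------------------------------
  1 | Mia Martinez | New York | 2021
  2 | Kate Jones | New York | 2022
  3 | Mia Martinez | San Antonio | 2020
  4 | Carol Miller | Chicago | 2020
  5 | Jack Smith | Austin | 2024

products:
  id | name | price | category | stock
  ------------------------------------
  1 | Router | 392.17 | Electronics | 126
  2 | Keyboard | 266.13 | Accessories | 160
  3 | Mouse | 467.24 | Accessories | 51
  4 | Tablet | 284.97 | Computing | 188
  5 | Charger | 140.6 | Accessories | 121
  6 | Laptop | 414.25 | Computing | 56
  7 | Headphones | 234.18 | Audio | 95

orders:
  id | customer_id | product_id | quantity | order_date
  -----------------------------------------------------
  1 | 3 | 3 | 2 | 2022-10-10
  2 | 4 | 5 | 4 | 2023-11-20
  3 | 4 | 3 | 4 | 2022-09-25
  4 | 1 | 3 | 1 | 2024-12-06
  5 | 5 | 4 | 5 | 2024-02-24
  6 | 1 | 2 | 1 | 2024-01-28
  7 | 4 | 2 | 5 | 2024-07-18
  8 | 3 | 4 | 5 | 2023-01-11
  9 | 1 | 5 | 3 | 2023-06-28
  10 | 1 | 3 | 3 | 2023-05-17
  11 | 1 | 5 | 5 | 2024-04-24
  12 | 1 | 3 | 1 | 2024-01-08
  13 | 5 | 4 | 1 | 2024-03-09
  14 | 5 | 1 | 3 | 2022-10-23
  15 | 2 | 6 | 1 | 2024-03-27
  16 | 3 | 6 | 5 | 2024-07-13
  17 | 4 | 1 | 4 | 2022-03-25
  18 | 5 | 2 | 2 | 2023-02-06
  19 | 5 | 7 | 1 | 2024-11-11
SELECT name, category FROM products WHERE category LIKE 'Acces%'

Execution result:
name | category
Keyboard | Accessories
Mouse | Accessories
Charger | Accessories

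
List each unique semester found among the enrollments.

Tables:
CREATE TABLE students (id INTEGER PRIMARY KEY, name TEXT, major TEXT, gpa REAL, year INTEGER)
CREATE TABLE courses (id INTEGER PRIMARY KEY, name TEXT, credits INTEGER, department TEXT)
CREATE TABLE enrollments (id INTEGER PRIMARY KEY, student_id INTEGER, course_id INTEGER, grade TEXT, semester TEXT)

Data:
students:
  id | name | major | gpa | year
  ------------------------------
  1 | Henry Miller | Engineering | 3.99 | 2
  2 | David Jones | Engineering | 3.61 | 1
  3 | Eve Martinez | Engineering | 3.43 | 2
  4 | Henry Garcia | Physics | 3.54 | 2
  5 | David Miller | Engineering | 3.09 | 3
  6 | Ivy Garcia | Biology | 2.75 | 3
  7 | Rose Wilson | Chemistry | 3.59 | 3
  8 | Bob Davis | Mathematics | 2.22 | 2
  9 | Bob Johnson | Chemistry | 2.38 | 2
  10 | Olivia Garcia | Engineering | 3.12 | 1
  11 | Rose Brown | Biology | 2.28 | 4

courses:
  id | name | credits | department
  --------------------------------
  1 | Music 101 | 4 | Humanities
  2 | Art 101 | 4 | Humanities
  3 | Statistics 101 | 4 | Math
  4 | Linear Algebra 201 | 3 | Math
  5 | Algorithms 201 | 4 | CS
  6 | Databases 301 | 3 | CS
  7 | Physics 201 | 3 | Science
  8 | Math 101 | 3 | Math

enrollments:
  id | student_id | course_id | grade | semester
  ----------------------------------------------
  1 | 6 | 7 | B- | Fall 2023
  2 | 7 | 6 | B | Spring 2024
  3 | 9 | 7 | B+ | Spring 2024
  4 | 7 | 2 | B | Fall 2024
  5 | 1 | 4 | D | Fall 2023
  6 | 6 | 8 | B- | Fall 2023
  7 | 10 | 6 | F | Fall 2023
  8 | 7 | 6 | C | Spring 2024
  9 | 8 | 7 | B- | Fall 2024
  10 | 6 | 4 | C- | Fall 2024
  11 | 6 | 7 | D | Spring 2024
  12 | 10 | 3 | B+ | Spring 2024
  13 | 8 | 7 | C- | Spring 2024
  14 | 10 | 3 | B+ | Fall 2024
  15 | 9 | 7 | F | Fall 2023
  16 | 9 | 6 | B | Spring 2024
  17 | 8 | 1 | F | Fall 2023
SELECT DISTINCT semester FROM enrollments

Execution result:
semester
Fall 2023
Spring 2024
Fall 2024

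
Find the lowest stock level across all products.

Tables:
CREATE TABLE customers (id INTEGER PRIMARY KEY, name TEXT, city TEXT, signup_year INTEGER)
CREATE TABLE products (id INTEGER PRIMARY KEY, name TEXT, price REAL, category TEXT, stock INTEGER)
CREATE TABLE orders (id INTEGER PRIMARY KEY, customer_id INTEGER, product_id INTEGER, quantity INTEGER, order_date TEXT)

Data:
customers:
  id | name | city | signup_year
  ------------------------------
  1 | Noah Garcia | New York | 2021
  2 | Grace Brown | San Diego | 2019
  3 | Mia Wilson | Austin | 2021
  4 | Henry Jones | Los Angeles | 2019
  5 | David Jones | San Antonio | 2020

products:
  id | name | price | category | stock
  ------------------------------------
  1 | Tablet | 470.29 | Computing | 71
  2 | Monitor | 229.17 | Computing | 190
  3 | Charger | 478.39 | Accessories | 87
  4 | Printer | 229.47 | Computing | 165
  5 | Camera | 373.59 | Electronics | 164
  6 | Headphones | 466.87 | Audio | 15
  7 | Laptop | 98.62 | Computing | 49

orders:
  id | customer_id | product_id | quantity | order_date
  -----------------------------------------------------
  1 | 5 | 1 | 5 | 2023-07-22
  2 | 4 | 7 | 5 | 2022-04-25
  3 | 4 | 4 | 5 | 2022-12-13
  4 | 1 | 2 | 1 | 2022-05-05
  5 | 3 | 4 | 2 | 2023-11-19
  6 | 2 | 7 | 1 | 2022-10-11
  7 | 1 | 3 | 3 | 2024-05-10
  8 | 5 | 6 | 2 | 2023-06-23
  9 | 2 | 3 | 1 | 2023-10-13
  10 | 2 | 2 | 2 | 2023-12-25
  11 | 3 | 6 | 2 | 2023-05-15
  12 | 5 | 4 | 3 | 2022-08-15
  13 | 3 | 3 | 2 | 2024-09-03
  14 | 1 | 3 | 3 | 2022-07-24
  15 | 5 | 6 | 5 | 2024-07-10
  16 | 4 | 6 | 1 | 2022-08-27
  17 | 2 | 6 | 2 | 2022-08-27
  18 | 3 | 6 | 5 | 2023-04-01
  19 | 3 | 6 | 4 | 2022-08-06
SELECT MIN(stock) FROM products

Execution result:
15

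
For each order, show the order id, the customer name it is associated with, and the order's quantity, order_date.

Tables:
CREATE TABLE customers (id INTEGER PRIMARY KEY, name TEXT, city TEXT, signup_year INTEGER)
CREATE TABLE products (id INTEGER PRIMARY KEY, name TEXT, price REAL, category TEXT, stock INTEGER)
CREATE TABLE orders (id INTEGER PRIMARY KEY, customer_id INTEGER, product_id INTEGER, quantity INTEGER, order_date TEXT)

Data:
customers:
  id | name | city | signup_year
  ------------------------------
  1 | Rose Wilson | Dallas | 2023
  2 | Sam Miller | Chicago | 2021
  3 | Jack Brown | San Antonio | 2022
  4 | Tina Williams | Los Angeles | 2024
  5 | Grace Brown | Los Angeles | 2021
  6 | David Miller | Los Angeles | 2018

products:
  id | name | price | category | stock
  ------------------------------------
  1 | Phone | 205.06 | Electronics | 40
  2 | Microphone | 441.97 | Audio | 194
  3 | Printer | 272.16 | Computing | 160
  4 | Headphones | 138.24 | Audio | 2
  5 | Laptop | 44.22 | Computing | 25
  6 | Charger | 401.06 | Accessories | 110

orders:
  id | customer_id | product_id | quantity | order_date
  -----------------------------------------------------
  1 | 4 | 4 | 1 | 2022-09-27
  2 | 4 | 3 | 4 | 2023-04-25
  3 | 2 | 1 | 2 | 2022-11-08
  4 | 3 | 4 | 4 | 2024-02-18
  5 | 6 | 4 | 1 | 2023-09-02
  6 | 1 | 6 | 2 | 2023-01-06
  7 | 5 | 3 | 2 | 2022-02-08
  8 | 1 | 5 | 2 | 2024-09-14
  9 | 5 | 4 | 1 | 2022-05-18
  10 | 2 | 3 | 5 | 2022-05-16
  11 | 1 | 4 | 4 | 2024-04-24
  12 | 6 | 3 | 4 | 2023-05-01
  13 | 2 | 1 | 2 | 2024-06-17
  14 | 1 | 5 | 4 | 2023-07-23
SELECT c.id, p.name AS customer, c.quantity, c.order_date FROM orders c JOIN customers p ON c.customer_id = p.id

Execution result:
id | customer | quantity | order_date
1 | Tina Williams | 1 | 2022-09-27
2 | Tina Williams | 4 | 2023-04-25
3 | Sam Miller | 2 | 2022-11-08
4 | Jack Brown | 4 | 2024-02-18
5 | David Miller | 1 | 2023-09-02
6 | Rose Wilson | 2 | 2023-01-06
7 | Grace Brown | 2 | 2022-02-08
8 | Rose Wilson | 2 | 2024-09-14
9 | Grace Brown | 1 | 2022-05-18
10 | Sam Miller | 5 | 2022-05-16
11 | Rose Wilson | 4 | 2024-04-24
12 | David Miller | 4 | 2023-05-01
13 | Sam Miller | 2 | 2024-06-17
14 | Rose Wilson | 4 | 2023-07-23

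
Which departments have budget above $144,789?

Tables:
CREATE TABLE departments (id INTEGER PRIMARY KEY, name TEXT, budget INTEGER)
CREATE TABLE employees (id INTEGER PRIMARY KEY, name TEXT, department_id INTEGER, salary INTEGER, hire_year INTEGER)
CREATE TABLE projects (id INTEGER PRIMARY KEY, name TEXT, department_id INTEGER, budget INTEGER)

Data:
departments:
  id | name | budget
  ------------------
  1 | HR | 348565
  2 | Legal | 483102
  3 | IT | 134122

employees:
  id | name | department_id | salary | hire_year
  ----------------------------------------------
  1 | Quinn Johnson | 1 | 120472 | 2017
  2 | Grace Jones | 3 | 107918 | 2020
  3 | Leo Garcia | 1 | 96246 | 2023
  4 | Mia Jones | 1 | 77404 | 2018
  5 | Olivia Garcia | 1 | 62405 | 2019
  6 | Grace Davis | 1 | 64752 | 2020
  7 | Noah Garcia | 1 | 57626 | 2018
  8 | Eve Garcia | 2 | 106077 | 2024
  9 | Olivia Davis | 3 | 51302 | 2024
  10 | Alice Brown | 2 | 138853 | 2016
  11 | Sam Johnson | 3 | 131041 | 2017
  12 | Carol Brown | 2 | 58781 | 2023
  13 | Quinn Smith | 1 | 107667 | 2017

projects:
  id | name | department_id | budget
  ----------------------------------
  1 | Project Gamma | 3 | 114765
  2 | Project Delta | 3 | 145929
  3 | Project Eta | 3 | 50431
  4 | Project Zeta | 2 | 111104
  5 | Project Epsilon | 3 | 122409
SELECT name, budget FROM departments WHERE budget > 144789

Execution result:
name | budget
HR | 348565
Legal | 483102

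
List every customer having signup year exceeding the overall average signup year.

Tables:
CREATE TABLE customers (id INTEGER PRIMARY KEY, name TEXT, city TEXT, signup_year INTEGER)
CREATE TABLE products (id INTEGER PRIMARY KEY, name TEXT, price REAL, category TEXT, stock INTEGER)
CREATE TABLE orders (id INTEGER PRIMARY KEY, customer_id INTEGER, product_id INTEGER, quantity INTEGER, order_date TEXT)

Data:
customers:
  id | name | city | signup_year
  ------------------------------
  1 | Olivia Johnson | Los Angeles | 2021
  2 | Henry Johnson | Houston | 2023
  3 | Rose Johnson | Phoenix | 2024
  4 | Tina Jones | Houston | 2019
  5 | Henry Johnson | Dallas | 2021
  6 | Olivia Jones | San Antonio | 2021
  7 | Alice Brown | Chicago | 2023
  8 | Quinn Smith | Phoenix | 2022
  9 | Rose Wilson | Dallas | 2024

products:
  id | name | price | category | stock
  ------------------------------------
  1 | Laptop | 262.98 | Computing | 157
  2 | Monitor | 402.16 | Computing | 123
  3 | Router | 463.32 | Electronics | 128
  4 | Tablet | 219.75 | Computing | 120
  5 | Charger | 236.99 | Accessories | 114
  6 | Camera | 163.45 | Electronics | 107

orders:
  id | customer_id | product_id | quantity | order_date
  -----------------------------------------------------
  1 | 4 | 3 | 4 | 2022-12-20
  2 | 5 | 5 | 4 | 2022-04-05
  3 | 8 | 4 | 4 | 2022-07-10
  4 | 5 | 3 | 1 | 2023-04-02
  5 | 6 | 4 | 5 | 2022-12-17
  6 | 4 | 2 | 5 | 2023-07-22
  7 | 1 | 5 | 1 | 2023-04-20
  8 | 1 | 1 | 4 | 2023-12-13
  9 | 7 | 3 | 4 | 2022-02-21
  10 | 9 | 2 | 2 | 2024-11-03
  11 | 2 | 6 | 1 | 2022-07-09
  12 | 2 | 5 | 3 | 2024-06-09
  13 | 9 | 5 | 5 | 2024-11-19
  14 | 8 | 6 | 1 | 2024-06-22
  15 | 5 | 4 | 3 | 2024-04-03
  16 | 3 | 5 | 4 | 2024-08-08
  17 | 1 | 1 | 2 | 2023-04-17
SELECT name, signup_year FROM customers WHERE signup_year > (SELECT AVG(signup_year) FROM customers)

Execution result:
name | signup_year
Henry Johnson | 2023
Rose Johnson | 2024
Alice Brown | 2023
Rose Wilson | 2024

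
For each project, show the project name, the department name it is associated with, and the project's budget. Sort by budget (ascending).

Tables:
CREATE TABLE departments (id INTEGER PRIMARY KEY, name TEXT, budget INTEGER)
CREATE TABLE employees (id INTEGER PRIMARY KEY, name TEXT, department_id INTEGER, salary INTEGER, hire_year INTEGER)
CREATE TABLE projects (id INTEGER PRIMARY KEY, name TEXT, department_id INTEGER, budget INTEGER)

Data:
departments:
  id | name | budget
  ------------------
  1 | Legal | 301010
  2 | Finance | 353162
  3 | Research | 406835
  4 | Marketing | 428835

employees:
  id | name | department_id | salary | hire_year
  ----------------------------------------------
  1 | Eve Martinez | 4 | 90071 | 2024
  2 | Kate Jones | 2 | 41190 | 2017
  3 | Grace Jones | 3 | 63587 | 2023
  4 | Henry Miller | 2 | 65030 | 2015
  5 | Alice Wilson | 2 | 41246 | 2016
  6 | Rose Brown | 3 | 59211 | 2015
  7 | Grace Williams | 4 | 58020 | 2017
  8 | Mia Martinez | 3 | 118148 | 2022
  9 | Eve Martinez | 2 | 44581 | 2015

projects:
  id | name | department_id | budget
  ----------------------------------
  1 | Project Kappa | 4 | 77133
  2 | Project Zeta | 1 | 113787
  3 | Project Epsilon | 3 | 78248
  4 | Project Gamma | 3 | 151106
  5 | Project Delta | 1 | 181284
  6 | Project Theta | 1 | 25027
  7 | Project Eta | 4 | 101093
SELECT c.name, p.name AS department, c.budget FROM projects c JOIN departments p ON c.department_id = p.id ORDER BY c.budget ASC

Execution result:
name | department | budget
Project Theta | Legal | 25027
Project Kappa | Marketing | 77133
Project Epsilon | Research | 78248
Project Eta | Marketing | 101093
Project Zeta | Legal | 113787
Project Gamma | Research | 151106
Project Delta | Legal | 181284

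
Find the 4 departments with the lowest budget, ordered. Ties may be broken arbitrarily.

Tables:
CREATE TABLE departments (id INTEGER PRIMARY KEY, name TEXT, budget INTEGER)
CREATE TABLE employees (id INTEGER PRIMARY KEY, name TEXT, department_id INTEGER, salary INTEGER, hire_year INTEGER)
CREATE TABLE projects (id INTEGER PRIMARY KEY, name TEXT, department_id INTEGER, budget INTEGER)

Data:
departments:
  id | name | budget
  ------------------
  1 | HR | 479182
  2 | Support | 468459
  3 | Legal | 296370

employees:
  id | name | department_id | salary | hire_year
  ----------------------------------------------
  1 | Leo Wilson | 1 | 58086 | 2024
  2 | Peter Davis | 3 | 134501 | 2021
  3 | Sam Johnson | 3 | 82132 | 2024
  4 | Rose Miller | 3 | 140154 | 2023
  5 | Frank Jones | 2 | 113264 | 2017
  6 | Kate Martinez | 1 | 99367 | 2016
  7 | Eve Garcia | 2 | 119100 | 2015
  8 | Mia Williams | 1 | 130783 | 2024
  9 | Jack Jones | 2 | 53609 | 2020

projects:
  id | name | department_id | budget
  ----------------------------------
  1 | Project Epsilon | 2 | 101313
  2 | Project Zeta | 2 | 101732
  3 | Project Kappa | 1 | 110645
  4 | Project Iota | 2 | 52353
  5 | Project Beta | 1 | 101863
SELECT name, budget FROM departments ORDER BY budget ASC LIMIT 4

Execution result:
name | budget
Legal | 296370
Support | 468459
HR | 479182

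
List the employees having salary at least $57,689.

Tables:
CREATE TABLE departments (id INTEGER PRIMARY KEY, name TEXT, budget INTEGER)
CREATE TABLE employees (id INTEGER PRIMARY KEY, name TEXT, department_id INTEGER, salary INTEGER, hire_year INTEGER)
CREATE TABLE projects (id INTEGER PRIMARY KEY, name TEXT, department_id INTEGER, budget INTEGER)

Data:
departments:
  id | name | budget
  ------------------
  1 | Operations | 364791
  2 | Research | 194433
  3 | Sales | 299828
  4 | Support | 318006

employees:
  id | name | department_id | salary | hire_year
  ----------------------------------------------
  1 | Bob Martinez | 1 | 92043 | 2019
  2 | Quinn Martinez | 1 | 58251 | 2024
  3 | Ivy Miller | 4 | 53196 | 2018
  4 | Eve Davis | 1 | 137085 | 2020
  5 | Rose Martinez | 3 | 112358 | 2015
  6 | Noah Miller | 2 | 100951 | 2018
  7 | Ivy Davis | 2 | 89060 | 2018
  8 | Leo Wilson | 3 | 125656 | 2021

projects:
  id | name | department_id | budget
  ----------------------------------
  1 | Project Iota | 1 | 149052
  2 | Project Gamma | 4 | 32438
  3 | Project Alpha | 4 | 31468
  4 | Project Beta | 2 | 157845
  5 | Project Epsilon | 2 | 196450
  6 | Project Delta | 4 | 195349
SELECT name, salary FROM employees WHERE salary >= 57689

Execution result:
name | salary
Bob Martinez | 92043
Quinn Martinez | 58251
Eve Davis | 137085
Rose Martinez | 112358
Noah Miller | 100951
Ivy Davis | 89060
Leo Wilson | 125656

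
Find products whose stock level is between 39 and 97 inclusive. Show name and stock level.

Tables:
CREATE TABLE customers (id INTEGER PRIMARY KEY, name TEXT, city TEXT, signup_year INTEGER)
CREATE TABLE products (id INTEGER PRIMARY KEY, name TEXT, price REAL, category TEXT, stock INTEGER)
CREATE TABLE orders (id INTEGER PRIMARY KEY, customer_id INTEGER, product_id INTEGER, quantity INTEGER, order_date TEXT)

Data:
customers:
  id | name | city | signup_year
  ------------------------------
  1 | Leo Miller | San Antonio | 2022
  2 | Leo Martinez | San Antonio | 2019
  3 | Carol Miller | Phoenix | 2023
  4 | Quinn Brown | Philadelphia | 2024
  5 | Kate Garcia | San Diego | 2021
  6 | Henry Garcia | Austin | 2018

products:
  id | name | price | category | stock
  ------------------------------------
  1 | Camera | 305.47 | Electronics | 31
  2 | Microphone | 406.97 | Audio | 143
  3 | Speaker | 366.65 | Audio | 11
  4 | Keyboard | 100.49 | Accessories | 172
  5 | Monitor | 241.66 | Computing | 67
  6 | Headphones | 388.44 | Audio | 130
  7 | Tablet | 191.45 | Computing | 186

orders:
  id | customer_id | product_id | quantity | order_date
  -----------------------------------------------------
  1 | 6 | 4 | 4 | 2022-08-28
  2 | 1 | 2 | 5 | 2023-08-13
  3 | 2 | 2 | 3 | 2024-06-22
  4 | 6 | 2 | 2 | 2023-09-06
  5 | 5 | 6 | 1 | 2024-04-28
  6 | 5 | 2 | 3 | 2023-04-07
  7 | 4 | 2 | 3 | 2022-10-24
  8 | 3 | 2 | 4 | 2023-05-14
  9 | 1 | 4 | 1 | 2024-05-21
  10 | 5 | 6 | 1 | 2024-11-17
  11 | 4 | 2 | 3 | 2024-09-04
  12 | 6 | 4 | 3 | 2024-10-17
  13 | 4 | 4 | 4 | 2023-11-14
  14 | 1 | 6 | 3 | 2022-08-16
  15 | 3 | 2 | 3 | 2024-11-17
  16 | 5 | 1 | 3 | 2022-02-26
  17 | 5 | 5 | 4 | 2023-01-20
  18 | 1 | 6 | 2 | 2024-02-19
SELECT name, stock FROM products WHERE stock BETWEEN 39 AND 97

Execution result:
name | stock
Monitor | 67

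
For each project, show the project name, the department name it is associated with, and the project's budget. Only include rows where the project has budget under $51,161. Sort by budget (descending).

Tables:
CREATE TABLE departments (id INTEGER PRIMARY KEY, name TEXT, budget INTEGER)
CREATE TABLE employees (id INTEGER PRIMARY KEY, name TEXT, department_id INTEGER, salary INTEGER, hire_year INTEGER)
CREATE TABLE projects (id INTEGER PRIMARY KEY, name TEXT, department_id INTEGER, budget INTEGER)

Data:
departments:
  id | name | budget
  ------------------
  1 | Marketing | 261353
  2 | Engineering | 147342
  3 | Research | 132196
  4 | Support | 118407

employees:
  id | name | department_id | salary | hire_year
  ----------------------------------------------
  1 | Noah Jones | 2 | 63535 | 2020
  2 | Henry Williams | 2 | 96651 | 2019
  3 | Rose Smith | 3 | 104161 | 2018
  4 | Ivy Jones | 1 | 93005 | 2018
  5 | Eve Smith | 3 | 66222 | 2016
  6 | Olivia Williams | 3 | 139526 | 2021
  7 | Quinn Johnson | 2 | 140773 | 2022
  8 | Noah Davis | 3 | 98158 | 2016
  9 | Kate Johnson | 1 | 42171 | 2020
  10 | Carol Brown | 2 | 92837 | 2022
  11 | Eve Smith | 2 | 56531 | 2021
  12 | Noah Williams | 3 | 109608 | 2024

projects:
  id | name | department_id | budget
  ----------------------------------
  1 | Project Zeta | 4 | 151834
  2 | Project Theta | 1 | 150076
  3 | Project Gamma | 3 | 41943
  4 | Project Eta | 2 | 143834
SELECT c.name, p.name AS department, c.budget FROM projects c JOIN departments p ON c.department_id = p.id WHERE c.budget < 51161 ORDER BY c.budget DESC

Execution result:
name | department | budget
Project Gamma | Research | 41943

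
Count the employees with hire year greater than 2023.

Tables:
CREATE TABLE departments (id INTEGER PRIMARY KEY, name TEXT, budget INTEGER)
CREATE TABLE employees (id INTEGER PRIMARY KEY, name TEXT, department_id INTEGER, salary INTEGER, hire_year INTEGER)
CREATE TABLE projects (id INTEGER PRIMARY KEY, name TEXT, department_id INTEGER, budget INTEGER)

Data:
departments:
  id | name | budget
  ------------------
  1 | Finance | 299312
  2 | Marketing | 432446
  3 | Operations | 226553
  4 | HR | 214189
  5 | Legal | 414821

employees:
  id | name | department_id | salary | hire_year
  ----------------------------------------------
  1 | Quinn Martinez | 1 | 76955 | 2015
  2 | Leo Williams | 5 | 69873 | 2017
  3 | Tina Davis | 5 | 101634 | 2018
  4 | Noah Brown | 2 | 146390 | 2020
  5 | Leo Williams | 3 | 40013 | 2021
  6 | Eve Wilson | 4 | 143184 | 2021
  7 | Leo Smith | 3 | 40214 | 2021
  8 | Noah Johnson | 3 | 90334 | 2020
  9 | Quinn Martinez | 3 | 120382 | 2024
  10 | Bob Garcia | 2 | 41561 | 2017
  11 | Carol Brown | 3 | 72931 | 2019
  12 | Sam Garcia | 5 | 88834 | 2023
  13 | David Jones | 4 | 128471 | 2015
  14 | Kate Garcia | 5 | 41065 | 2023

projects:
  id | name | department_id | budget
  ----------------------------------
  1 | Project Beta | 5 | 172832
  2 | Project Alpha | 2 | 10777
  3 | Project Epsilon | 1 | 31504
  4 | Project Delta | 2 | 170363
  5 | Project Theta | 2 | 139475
SELECT COUNT(*) FROM employees WHERE hire_year > 2023

Execution result:
1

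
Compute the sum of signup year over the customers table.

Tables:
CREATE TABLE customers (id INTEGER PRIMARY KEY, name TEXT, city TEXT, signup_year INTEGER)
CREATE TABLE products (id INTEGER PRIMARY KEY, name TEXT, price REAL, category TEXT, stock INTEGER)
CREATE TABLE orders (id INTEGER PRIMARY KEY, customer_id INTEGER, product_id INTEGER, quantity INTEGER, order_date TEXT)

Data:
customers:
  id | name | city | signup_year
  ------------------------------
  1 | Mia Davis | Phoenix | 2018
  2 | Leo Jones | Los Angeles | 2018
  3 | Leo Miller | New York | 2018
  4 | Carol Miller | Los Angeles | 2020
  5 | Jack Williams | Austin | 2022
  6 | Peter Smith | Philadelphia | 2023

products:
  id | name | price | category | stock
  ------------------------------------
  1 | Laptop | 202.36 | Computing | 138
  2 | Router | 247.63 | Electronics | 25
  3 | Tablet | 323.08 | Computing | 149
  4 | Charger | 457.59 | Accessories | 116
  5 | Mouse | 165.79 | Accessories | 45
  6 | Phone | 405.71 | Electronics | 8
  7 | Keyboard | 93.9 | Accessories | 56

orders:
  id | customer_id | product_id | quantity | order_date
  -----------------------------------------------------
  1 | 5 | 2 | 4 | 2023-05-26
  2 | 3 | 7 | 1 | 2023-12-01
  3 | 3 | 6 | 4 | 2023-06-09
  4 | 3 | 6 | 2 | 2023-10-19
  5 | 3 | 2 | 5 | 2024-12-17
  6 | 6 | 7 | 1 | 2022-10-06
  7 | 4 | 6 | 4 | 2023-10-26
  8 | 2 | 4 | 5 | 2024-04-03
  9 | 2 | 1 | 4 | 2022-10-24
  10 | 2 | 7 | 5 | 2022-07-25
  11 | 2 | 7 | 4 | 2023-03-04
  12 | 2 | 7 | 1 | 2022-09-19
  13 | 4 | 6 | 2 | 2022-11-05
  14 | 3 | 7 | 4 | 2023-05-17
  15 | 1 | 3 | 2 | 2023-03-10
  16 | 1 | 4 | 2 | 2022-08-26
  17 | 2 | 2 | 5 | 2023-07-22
SELECT SUM(signup_year) FROM customers

Execution result:
12119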